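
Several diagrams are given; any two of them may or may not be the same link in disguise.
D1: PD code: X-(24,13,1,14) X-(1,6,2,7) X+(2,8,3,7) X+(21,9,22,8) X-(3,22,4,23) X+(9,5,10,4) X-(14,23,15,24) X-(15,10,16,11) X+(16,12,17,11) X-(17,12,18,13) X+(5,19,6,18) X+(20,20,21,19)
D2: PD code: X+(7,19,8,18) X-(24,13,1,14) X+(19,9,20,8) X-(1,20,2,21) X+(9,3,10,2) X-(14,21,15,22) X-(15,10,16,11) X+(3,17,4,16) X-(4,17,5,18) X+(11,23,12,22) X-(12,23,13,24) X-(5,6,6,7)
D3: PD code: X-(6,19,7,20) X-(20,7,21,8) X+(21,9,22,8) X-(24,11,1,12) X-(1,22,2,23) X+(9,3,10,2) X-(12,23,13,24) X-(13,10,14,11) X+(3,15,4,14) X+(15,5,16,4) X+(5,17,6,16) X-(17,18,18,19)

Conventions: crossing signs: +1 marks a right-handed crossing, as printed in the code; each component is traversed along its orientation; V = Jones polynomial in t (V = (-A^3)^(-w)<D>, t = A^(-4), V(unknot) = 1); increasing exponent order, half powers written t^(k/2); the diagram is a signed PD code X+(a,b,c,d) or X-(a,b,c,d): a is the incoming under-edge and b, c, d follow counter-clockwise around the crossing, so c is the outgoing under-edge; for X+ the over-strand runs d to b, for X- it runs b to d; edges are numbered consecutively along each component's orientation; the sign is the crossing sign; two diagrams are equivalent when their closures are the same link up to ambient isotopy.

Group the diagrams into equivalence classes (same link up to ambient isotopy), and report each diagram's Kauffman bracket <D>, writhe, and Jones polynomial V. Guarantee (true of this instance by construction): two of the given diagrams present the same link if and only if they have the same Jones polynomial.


equivalence classes: {D1, D2, D3}
D1 (bracket -A^-12 + 2A^-8 - 2A^-4 + 3 - 2A^4 + 2A^8 - A^12; 12 crossings at w = 0): V = -t^-3 + 2t^-2 - 2t^-1 + 3 - 2t + 2t^2 - t^3
D2 (bracket -A^-18 + 2A^-14 - 2A^-10 + 3A^-6 - 2A^-2 + 2A^2 - A^6; 12 crossings at w = -2): V = -t^-3 + 2t^-2 - 2t^-1 + 3 - 2t + 2t^2 - t^3
V(D3) = -t^-3 + 2t^-2 - 2t^-1 + 3 - 2t + 2t^2 - t^3  (w -2, c 12, <D> = -A^-18 + 2A^-14 - 2A^-10 + 3A^-6 - 2A^-2 + 2A^2 - A^6)
observation: all 3 diagrams share one V(t), hence one class


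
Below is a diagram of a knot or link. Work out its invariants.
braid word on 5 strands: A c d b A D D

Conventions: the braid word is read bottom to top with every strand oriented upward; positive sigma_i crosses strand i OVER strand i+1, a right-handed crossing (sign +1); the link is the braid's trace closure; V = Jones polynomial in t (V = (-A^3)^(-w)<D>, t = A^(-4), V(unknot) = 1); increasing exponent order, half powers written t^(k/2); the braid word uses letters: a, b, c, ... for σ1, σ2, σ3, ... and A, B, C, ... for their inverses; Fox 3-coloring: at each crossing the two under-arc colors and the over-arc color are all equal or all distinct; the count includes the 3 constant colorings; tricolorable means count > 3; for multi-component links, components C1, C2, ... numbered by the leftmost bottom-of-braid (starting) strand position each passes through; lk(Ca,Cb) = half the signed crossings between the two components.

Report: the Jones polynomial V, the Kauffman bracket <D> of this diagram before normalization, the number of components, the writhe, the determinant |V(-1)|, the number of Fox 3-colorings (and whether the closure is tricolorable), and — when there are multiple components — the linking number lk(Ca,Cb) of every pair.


V(t) = -t^(-5/2) - t^(-1/2)
bracket: A^-1 + A^7, w = -1
2 components, writhe -1, over 7 crossings
lk(C1,C2) = -1
det 2, colorings 3 of 3^7 — not tricolorable
observation: w = -1 (over 7 crossings) is diagram-only; (-A^3)^(1) removes it from V


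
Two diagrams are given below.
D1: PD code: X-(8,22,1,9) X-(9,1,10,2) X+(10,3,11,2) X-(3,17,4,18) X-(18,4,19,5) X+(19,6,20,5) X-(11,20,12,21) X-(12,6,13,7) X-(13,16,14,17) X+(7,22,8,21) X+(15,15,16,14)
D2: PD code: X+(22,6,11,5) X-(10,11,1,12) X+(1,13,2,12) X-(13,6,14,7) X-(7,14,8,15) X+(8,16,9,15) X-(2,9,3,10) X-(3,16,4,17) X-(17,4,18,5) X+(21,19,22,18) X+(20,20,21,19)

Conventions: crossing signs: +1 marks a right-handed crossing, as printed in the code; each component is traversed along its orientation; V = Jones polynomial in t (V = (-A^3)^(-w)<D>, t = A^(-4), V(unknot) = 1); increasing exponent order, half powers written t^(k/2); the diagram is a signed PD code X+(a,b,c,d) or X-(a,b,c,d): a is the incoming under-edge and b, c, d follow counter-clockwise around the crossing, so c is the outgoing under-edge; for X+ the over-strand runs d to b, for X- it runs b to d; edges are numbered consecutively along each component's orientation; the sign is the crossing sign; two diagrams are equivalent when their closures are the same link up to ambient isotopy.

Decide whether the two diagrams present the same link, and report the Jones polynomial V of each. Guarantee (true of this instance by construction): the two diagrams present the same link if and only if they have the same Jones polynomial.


equivalent: yes
V(D1) = -t^(-5/2) - t^(-1/2)  (w -3, c 11, <D> = A^-7 + A)
D2 (bracket A^-1 + A^7; 11 crossings at w = -1): V = -t^(-5/2) - t^(-1/2)
why: one V(t) for all 2 diagrams — one class (guaranteed)


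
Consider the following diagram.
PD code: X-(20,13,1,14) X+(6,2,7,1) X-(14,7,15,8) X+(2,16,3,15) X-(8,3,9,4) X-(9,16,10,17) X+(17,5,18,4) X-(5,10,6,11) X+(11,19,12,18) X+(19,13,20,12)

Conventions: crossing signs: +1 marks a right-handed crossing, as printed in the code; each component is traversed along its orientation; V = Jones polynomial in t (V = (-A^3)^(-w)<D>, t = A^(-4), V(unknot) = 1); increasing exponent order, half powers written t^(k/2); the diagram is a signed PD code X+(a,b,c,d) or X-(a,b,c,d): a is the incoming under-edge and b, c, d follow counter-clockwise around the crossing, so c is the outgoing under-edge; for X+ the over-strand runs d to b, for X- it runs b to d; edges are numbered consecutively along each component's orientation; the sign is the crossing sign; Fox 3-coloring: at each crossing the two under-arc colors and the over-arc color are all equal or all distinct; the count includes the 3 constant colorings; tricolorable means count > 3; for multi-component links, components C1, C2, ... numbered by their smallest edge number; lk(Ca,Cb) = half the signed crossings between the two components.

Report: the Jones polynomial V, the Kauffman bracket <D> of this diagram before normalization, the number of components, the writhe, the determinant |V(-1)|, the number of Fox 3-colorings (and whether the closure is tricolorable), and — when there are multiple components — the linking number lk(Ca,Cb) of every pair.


Jones polynomial: V(t) = -t^-3 + t^-2 - t^-1 + 3 - t + t^2 - t^3
<D> = -A^-12 + A^-8 - A^-4 + 3 - A^4 + A^8 - A^12; writhe 0
components 1, writhe 0 (10 crossings)
3-colorings: 27 of 3^10, det 9 — tricolorable
note: palindromic: swapping t for 1/t fixes V


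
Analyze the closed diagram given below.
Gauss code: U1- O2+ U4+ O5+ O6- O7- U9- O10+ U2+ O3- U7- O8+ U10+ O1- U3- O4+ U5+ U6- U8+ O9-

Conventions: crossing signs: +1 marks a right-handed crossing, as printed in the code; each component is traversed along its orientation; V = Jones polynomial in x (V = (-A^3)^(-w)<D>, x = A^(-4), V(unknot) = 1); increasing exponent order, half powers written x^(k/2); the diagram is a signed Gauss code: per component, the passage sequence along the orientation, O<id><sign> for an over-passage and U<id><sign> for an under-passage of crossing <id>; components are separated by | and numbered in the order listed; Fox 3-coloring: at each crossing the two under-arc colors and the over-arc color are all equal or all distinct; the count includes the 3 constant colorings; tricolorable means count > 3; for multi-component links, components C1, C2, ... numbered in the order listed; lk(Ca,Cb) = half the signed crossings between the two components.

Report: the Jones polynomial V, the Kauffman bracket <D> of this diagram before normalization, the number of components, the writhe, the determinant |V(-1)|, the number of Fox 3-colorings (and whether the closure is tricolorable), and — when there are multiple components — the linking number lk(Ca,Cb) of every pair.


Jones polynomial: V(x) = x^-4 - 4x^-3 + 6x^-2 - 7x^-1 + 9 - 7x + 6x^2 - 4x^3 + x^4
<D> = A^-16 - 4A^-12 + 6A^-8 - 7A^-4 + 9 - 7A^4 + 6A^8 - 4A^12 + A^16; writhe 0
components 1, writhe 0 (10 crossings)
3-colorings: 27 of 3^10, det 45 — tricolorable
note: |V(-1)| = 45: so tricolorable, since 3 divides 45


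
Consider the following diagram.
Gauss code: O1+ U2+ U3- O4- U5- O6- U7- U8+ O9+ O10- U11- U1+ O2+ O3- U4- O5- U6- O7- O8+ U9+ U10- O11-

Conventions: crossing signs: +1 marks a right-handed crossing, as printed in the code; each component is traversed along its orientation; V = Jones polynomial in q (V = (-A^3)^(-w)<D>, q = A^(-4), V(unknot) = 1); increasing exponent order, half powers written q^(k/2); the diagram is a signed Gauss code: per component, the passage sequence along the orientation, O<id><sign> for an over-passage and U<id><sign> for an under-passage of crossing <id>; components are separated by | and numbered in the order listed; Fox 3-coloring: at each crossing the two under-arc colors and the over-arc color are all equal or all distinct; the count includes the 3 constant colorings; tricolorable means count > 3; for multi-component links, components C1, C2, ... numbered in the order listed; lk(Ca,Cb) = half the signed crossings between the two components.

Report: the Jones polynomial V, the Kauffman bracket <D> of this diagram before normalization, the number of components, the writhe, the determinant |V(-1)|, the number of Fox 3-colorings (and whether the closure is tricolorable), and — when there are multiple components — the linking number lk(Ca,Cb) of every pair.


V = -q^-4 + q^-3 + q^-1
<D> = -A^-5 - A^3 + A^7 (w = -3)
1 component over 11 crossings, w = -3
9 Fox colorings among 3^11, |V(-1)| = 3: tricolorable
why: det 3 = |V(-1)|; divisible by 3, so tricolorable


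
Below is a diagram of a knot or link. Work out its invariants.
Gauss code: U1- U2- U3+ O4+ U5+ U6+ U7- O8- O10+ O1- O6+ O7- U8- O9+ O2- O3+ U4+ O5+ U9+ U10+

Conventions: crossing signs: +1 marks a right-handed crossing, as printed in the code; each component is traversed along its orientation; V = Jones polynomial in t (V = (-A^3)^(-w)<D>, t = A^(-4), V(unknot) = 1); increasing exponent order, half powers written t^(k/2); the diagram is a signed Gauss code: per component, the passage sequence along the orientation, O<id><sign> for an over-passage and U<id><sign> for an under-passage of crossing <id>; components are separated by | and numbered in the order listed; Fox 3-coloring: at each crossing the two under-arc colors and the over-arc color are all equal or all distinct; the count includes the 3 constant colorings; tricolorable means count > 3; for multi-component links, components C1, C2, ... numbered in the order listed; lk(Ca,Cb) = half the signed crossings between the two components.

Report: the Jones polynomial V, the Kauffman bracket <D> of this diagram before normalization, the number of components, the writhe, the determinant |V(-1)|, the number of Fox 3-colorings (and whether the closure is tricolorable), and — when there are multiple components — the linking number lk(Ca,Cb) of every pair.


V = t + t^3 - t^4
<D> = -A^-10 + A^-6 + A^2 (w = +2)
1 component over 10 crossings, w = +2
9 Fox colorings among 3^10, |V(-1)| = 3: tricolorable
why: w = +2 (over 10 crossings) is diagram-only; (-A^3)^(-2) removes it from V


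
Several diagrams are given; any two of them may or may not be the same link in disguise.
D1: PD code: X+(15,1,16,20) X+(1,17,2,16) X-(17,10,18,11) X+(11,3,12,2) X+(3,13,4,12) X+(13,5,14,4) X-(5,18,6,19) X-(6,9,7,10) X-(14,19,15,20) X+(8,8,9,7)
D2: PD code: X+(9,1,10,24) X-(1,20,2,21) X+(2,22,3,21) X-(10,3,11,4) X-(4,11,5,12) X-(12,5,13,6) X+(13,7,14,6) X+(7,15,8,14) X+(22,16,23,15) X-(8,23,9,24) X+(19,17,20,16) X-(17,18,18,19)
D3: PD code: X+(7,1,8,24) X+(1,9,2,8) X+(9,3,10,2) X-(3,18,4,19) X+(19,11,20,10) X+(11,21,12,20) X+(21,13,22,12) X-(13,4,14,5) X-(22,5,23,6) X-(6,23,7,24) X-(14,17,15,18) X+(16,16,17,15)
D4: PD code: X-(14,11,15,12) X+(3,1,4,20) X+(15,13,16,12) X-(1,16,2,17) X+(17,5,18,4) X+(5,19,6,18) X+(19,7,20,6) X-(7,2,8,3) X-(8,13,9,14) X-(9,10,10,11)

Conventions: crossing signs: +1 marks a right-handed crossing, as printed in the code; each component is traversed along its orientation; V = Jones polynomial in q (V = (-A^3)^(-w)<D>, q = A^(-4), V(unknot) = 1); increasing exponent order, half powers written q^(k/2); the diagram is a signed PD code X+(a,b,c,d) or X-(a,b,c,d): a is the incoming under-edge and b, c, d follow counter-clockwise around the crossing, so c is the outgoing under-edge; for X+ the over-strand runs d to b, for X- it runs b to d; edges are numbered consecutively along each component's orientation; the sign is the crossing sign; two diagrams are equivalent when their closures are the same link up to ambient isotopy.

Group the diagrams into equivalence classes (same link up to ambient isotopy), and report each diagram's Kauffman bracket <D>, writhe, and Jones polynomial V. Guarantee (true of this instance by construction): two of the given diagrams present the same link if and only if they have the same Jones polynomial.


classes: {D1, D3, D4} | {D2}
V(D1) = q^-1 - 1 + 2q - 2q^2 + 2q^3 - 2q^4 + q^5  [10 crossings, <D> = A^-14 - 2A^-10 + 2A^-6 - 2A^-2 + 2A^2 - A^6 + A^10, w = +2]
D2 (bracket 1; 12 crossings at w = 0): V = 1
D3 (bracket A^-14 - 2A^-10 + 2A^-6 - 2A^-2 + 2A^2 - A^6 + A^10; 12 crossings at w = +2): V = q^-1 - 1 + 2q - 2q^2 + 2q^3 - 2q^4 + q^5
D4 (bracket A^-20 - 2A^-16 + 2A^-12 - 2A^-8 + 2A^-4 - 1 + A^4; 10 crossings at w = 0): V = q^-1 - 1 + 2q - 2q^2 + 2q^3 - 2q^4 + q^5
insight: V(q) takes 2 values over 4 diagrams, fixing the grouping


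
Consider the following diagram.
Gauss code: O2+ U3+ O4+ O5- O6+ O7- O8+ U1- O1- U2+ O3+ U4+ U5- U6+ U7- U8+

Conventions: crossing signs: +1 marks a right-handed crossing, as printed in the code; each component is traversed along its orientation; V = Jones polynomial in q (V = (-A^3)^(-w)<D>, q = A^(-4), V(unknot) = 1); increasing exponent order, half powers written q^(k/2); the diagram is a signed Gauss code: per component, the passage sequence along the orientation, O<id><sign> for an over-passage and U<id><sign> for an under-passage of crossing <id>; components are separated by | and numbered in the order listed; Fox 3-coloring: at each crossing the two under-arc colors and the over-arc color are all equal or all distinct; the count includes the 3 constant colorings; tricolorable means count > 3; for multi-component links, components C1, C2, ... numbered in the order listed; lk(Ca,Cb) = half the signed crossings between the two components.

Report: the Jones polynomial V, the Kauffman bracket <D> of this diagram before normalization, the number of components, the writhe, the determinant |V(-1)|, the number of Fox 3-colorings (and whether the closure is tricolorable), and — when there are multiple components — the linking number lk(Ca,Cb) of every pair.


V(q) = q + q^3 - q^4
bracket: -A^-10 + A^-6 + A^2, w = +2
1 component, writhe +2, over 8 crossings
det 3, colorings 9 of 3^8 — tricolorable
observation: det 3 = |V(-1)|; divisible by 3, so tricolorable


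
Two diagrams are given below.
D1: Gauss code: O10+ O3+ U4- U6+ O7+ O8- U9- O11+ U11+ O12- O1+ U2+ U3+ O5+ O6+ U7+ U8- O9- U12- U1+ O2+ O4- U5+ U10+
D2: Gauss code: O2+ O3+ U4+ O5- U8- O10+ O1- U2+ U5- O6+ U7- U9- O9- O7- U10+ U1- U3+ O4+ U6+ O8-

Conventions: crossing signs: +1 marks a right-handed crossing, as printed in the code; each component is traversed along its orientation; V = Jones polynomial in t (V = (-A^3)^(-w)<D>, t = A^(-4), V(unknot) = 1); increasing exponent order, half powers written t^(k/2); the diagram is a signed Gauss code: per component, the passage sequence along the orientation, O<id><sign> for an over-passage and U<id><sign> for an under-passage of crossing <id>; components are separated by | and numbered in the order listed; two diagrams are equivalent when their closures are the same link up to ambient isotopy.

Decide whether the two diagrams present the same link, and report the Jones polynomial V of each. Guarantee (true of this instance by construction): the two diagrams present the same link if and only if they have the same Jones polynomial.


equivalent: no
V(D1) = 1  (w +4, c 12, <D> = A^12)
D2 (bracket -A^-16 + A^-12 + A^-4; 10 crossings at w = 0): V = t + t^3 - t^4
why: 2 values of V(t) split the 2 diagrams


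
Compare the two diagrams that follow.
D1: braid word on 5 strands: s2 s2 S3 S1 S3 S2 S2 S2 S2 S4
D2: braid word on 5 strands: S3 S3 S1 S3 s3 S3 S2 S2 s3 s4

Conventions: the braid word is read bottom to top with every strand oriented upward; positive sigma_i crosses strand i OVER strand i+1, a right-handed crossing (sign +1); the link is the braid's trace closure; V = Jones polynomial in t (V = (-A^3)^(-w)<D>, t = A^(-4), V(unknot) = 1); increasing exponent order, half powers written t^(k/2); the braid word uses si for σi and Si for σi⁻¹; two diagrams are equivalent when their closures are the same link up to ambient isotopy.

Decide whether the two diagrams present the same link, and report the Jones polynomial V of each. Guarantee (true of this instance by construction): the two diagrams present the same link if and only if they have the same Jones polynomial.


same link: yes
V(D1) = t^-5 + 2t^-3 + t^-1  [10 crossings, <D> = A^-14 + 2A^-6 + A^2, w = -6]
V(D2) = t^-5 + 2t^-3 + t^-1  (w -4, c 10, <D> = A^-8 + 2 + A^8)
note: one V(t) for all 2 diagrams — one class (guaranteed)


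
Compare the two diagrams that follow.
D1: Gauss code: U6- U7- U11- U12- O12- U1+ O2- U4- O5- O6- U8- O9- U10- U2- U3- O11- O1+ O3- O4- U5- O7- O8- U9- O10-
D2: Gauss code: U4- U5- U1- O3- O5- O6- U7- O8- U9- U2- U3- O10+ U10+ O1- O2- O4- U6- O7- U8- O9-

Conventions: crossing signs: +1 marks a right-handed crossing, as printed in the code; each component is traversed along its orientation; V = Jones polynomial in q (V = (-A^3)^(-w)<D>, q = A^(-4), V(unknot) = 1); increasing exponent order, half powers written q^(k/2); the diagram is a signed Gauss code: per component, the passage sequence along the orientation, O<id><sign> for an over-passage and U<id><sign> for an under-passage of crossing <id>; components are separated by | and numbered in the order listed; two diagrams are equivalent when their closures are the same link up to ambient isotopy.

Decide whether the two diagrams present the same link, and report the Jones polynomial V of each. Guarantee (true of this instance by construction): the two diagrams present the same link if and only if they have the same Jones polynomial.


equivalent: yes
D1 (bracket A^-18 + A^-10 - A^-6 + A^-2 - A^2 + A^6 - A^10; 12 crossings at w = -10): V = -q^-10 + q^-9 - q^-8 + q^-7 - q^-6 + q^-5 + q^-3
D2 (bracket A^-12 + A^-4 - 1 + A^4 - A^8 + A^12 - A^16; 10 crossings at w = -8): V = -q^-10 + q^-9 - q^-8 + q^-7 - q^-6 + q^-5 + q^-3
key observation: Reidemeister moves carry D1 (12 crossings) to D2 (10)


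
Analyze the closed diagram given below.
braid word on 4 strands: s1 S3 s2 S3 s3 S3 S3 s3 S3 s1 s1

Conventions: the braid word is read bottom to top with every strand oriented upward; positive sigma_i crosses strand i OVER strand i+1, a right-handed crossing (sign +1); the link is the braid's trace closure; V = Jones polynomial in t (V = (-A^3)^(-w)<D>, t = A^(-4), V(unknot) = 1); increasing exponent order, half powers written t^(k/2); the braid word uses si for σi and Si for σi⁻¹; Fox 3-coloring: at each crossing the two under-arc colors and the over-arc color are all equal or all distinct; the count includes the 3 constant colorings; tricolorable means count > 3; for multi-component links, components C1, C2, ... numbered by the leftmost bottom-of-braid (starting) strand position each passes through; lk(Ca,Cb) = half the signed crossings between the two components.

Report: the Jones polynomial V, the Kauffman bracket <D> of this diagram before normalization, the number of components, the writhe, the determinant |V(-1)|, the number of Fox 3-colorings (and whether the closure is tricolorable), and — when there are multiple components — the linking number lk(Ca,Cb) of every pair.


Jones polynomial: V(t) = -t^-3 + t^-2 - t^-1 + 3 - t + t^2 - t^3
<D> = A^-9 - A^-5 + A^-1 - 3A^3 + A^7 - A^11 + A^15; writhe +1
components 1, writhe +1 (11 crossings)
3-colorings: 27 of 3^11, det 9 — tricolorable
note: |V(-1)| = 9: so tricolorable, since 3 divides 9


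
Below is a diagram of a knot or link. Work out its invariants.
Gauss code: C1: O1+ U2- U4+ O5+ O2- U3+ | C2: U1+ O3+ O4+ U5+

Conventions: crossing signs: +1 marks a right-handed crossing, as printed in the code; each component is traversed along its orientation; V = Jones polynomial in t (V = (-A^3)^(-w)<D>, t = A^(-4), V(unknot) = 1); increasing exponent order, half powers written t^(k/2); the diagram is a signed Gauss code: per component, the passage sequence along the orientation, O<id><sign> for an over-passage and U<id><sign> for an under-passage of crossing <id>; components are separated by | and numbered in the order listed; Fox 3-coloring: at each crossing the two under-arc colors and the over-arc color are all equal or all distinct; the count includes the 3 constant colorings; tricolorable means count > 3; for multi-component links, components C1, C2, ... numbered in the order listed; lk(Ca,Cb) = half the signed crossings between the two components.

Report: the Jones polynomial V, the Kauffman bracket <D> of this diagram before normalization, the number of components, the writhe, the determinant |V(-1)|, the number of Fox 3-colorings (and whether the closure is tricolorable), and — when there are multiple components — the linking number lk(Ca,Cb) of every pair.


V(t) = -t^(1/2) + t^(3/2) - t^(5/2) - t^(9/2)
bracket: A^-9 + A^-1 - A^3 + A^7, w = +3
2 components, writhe +3, over 5 crossings
lk(C1,C2) = +2
det 4, colorings 3 of 3^5 — not tricolorable
observation: |V(-1)| = 4: so not tricolorable, since 3 does not divide 4


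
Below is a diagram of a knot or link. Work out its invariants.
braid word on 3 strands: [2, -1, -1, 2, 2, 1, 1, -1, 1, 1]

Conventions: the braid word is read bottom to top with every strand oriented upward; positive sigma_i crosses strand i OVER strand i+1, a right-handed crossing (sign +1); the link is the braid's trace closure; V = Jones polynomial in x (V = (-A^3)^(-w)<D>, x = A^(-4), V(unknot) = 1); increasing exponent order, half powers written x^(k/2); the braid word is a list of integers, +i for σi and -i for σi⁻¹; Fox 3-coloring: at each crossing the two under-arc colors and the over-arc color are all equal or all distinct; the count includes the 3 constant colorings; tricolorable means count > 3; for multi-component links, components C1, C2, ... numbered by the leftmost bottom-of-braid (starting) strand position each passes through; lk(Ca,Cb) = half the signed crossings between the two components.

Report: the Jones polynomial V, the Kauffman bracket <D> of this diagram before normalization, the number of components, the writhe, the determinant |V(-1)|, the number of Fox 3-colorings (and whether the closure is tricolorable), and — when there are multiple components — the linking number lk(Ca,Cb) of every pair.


V(x) = 2x - 2x^2 + 3x^3 - 3x^4 + 2x^5 - 2x^6 + x^7
bracket: A^-16 - 2A^-12 + 2A^-8 - 3A^-4 + 3 - 2A^4 + 2A^8, w = +4
1 component, writhe +4, over 10 crossings
det 15, colorings 9 of 3^10 — tricolorable
observation: w = +4 shifts under R1 moves; the (-A^3)^(-4) factor cancels that in V


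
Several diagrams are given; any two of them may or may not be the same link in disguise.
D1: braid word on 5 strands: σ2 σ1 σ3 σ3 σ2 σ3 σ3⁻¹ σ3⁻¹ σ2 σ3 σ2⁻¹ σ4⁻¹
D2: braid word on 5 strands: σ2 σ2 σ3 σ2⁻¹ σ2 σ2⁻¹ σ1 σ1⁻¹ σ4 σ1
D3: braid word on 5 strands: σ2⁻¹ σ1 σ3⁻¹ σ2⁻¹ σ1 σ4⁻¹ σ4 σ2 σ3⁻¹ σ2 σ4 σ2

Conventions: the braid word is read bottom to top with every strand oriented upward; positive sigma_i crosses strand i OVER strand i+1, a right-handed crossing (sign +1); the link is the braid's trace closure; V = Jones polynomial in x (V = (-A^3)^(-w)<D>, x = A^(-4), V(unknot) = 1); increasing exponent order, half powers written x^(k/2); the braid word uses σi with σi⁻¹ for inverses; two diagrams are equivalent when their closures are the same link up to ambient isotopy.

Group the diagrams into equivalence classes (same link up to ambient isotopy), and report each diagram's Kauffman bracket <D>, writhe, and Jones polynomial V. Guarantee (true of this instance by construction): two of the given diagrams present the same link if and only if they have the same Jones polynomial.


grouping into links: {D1} | {D2} | {D3}
V(D1) = x - x^2 + 2x^3 - x^4 + x^5 - x^6  (w +4, c 12, <D> = -A^-12 + A^-8 - A^-4 + 2 - A^4 + A^8)
V(D2) = 1  (w +4, c 10, <D> = A^12)
D3 (bracket A^-10 - A^-6 + A^-2 - 2A^2 + 2A^6 - A^10 + A^14; 12 crossings at w = +2): V = x^-2 - x^-1 + 2 - 2x + x^2 - x^3 + x^4
why: comparing 3 Jones polynomials yields 3 groups


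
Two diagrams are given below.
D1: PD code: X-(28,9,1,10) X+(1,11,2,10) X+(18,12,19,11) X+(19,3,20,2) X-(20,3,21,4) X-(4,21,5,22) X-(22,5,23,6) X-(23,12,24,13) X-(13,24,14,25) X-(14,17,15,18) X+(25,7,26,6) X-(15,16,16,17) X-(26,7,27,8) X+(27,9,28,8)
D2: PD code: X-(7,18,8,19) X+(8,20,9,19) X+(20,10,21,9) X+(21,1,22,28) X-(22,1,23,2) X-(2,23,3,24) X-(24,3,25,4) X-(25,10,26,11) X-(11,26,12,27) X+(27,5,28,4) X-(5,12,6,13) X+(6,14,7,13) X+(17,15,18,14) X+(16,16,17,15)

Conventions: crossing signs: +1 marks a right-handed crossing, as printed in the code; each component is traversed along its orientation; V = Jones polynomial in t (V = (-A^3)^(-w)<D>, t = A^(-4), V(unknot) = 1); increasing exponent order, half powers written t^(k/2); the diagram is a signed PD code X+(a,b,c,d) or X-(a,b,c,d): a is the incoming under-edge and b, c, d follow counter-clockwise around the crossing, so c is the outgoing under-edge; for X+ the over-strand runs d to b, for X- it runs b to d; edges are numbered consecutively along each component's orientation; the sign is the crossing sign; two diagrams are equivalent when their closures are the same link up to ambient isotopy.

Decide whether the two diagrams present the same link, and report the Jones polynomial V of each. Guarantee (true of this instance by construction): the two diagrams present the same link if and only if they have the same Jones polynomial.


same link: yes
V(D1) = -t^-4 + t^-3 + t^-1  [14 crossings, <D> = A^-8 + 1 - A^4, w = -4]
D2 (bracket A^4 + A^12 - A^16; 14 crossings at w = 0): V = -t^-4 + t^-3 + t^-1
note: from 14 to 14 crossings by R-moves: one link, two diagrams


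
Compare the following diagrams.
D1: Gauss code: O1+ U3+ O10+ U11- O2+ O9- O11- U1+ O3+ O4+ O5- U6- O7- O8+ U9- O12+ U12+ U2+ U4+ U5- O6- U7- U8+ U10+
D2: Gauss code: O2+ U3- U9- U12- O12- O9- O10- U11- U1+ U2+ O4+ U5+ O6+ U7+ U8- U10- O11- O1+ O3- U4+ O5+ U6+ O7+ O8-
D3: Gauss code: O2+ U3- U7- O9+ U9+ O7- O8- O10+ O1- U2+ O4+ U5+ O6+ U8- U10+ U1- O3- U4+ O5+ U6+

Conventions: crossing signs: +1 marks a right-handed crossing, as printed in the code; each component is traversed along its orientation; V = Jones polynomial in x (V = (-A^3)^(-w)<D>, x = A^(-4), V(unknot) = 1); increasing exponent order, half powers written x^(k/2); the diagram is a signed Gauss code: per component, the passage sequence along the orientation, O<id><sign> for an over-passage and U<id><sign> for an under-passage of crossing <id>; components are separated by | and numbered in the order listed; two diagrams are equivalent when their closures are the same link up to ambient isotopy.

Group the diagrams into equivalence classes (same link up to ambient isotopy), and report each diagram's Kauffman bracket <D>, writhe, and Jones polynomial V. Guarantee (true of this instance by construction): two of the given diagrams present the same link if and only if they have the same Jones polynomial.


grouping into links: {D1} | {D2, D3}
V(D1) = x + x^3 - x^4  (w +2, c 12, <D> = -A^-10 + A^-6 + A^2)
V(D2) = x^-1 - 1 + 2x - 2x^2 + 2x^3 - 2x^4 + x^5  (w 0, c 12, <D> = A^-20 - 2A^-16 + 2A^-12 - 2A^-8 + 2A^-4 - 1 + A^4)
V(D3) = x^-1 - 1 + 2x - 2x^2 + 2x^3 - 2x^4 + x^5  [10 crossings, <D> = A^-14 - 2A^-10 + 2A^-6 - 2A^-2 + 2A^2 - A^6 + A^10, w = +2]
why: V(x) takes 2 values over 3 diagrams, fixing the grouping


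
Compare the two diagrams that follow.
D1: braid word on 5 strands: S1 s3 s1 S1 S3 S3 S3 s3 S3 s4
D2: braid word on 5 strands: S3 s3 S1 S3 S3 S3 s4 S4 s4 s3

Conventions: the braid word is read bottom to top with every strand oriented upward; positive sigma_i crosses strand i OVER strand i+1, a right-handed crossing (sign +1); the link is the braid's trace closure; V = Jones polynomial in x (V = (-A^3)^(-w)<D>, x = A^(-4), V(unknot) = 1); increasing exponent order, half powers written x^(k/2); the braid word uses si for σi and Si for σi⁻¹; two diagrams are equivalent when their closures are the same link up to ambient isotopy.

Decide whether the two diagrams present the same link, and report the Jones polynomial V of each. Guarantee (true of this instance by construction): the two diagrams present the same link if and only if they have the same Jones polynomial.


equivalent: yes
D1 (bracket A^-6 + A^-2 + A^2 + A^6; 10 crossings at w = -2): V = x^-3 + x^-2 + x^-1 + 1
V(D2) = x^-3 + x^-2 + x^-1 + 1  (w -2, c 10, <D> = A^-6 + A^-2 + A^2 + A^6)
key observation: D2 (10 crossings) and D1 (10) are Markov-related braid presentations


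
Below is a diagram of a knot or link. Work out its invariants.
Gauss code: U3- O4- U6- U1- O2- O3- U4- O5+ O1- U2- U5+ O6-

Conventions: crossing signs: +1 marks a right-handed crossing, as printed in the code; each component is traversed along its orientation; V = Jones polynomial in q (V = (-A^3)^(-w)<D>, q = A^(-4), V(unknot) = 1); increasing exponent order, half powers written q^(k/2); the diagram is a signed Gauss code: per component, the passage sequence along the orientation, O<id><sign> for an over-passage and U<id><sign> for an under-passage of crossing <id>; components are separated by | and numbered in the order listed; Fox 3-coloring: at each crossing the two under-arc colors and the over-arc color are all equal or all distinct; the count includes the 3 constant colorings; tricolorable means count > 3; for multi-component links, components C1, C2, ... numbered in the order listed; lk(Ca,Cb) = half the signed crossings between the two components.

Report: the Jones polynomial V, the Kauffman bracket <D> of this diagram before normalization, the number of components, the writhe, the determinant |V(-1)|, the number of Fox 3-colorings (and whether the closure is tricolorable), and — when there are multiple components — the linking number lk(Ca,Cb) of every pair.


Jones polynomial: V(q) = -q^-6 + q^-5 - q^-4 + 2q^-3 - q^-2 + q^-1
<D> = A^-8 - A^-4 + 2 - A^4 + A^8 - A^12; writhe -4
components 1, writhe -4 (6 crossings)
3-colorings: 3 of 3^6, det 7 — not tricolorable
note: |V(-1)| = 7: so not tricolorable, since 3 does not divide 7


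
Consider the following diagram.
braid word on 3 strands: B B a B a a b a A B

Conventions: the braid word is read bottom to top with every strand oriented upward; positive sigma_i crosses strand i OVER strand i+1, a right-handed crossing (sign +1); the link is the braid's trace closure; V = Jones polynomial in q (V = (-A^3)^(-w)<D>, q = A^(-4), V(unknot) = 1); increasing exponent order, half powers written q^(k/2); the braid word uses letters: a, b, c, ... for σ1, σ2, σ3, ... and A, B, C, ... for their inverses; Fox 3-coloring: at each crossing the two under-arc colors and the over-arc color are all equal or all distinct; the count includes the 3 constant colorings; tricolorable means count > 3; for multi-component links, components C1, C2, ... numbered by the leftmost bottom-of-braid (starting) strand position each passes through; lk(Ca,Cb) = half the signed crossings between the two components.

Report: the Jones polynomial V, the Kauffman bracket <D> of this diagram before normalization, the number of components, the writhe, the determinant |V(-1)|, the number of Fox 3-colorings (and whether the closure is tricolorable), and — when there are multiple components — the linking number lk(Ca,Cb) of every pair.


V(q) = -q^-3 + 2q^-2 - 2q^-1 + 3 - 2q + 2q^2 - q^3
bracket: -A^-12 + 2A^-8 - 2A^-4 + 3 - 2A^4 + 2A^8 - A^12, w = 0
1 component, writhe 0, over 10 crossings
det 13, colorings 3 of 3^10 — not tricolorable
observation: inverse pairs cancel, leaving σ2⁻¹ σ2⁻¹ σ1 σ2⁻¹ σ1 σ1


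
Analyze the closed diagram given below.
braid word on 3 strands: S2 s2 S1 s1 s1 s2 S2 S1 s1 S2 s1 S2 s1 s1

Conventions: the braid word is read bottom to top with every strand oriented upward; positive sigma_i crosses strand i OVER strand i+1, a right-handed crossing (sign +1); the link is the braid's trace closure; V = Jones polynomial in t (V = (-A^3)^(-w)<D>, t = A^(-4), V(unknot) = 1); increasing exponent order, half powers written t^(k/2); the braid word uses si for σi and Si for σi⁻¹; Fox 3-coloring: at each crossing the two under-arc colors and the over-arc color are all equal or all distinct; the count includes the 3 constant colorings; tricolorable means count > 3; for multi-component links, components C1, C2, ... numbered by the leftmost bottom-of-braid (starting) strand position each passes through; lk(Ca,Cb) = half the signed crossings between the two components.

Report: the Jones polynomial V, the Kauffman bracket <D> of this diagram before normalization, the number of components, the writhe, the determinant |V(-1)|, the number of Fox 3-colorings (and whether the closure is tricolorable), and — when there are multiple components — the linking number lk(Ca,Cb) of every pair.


Jones polynomial: V(t) = t^-1 - 1 + 2t - 2t^2 + 2t^3 - 2t^4 + t^5
<D> = A^-14 - 2A^-10 + 2A^-6 - 2A^-2 + 2A^2 - A^6 + A^10; writhe +2
components 1, writhe +2 (14 crossings)
3-colorings: 3 of 3^14, det 11 — not tricolorable
note: the span of V is 6, forcing >= 6 crossings in any diagram


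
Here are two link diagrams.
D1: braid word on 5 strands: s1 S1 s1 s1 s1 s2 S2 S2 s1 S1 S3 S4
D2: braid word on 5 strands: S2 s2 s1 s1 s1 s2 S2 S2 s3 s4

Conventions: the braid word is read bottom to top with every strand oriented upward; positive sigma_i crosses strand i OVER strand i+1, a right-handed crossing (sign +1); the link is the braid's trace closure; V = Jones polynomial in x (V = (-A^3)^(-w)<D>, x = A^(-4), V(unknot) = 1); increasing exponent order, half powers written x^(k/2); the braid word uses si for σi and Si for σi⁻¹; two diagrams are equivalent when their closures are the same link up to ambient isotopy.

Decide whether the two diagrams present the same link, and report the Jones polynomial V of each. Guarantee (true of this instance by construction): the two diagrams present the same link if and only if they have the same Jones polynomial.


equivalent: yes
V(D1) = x + x^3 - x^4  (w 0, c 12, <D> = -A^-16 + A^-12 + A^-4)
V(D2) = x + x^3 - x^4  (w +4, c 10, <D> = -A^-4 + 1 + A^8)
why: one V(x) for all 2 diagrams — one class (guaranteed)


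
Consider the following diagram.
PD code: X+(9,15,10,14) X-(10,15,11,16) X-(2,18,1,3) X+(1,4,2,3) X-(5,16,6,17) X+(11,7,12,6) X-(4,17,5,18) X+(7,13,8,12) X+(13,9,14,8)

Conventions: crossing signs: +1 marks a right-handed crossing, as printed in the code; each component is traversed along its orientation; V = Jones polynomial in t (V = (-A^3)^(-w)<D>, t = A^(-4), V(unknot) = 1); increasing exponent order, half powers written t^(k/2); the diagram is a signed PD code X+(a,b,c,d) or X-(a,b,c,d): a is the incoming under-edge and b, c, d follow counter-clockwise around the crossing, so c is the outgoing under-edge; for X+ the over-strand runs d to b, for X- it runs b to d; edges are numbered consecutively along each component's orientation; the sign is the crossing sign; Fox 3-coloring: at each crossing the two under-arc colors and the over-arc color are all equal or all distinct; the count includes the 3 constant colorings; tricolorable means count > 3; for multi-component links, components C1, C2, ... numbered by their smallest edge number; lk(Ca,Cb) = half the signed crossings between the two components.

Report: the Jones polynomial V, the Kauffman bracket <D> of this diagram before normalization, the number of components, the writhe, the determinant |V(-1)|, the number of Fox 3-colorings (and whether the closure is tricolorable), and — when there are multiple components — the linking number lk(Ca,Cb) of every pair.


V(t) = -t^(1/2) - t^(3/2) - t^(5/2) + t^(9/2)
bracket: -A^-15 + A^-7 + A^-3 + A, w = +1
2 components, writhe +1, over 9 crossings
lk(C1,C2) = 0
det 0, colorings 27 of 3^9 — tricolorable
observation: det 0 = |V(-1)|; divisible by 3, so tricolorable


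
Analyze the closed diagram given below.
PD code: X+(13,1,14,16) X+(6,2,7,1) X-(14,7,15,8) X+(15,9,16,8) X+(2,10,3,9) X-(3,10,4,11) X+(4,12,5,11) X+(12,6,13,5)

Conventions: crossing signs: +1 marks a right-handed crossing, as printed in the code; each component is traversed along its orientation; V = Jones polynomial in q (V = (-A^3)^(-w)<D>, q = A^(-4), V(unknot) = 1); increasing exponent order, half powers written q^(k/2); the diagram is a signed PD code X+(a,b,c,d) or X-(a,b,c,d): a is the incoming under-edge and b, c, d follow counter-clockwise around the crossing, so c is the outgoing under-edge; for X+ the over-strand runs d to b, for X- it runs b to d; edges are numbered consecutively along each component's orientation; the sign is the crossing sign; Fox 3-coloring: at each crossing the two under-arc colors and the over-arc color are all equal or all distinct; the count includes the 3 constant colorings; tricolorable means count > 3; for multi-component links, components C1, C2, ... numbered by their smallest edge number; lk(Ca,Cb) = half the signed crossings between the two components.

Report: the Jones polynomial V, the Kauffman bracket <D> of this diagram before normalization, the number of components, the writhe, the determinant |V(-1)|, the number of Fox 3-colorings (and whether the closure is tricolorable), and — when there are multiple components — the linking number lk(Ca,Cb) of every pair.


Jones polynomial: V(q) = q + q^3 - q^4
<D> = -A^-4 + 1 + A^8; writhe +4
components 1, writhe +4 (8 crossings)
3-colorings: 9 of 3^8, det 3 — tricolorable
note: w = +4 (over 8 crossings) is diagram-only; (-A^3)^(-4) removes it from V


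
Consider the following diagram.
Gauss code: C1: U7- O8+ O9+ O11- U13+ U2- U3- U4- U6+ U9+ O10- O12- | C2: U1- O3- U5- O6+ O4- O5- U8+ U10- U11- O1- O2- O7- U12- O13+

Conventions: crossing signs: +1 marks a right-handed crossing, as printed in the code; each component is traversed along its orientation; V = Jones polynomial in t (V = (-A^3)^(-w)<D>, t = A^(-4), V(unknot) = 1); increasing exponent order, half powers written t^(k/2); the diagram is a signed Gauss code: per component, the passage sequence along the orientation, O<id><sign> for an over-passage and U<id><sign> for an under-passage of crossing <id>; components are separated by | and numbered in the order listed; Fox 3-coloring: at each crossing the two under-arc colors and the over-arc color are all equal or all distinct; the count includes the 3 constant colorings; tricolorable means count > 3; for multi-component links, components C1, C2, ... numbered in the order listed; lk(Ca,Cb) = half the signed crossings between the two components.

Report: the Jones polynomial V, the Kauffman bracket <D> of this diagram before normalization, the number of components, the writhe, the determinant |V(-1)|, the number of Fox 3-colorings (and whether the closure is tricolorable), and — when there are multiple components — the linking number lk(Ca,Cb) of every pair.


V = -t^(-9/2) - t^(-5/2) + t^(-3/2) - t^(-1/2)
<D> = A^-13 - A^-9 + A^-5 + A^3 (w = -5)
2 components over 13 crossings, w = -5
lk(C1,C2): -2
3 Fox colorings among 3^13, |V(-1)| = 4: not tricolorable
why: the span of V is 4, within the link bound 13 + 2 - 1


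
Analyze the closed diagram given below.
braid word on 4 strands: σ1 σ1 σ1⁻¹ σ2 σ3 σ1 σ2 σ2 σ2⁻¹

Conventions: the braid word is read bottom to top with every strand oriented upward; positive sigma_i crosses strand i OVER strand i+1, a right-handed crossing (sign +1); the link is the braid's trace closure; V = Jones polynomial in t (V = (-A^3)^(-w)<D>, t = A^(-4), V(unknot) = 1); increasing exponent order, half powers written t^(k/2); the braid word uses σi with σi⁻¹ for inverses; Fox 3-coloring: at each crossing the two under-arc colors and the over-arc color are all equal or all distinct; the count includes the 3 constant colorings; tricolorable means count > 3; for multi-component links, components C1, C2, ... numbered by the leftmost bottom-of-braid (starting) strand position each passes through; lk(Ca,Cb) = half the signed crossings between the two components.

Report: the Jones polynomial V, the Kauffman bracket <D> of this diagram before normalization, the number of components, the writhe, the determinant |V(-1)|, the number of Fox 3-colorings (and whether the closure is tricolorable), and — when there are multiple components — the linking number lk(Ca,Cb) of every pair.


V = t + t^3 - t^4
<D> = A^-1 - A^3 - A^11 (w = +5)
1 component over 9 crossings, w = +5
9 Fox colorings among 3^9, |V(-1)| = 3: tricolorable
why: free reduction leaves σ1 σ2 σ3 σ1 σ2 of the original 9 letters
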